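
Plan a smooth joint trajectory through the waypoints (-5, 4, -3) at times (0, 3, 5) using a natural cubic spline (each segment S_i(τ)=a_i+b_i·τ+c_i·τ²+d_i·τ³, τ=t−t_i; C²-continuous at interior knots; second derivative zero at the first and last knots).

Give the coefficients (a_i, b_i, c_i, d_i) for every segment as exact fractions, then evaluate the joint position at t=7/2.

  seg 0: a=-5 b=99/20 c=0 d=-13/60
  seg 1: a=4 b=-9/10 c=-39/20 d=13/40
S(7/2) = 993/320

Δ: Δ0=3, Δ1=-7/2
row 1: diag=10, rhs=-39; c'=1/5, d'=-39/10
back: M1=-39/10
M: M0=0, M1=-39/10, M2=0
seg 0: a=-5, c=M0/2=0, d=(M1−M0)/(6·3)=-13/60, b=Δ0−h0·(2M0+M1)/6=99/20
seg 1: a=4, c=M1/2=-39/20, d=(M2−M1)/(6·2)=13/40, b=Δ1−h1·(2M1+M2)/6=-9/10
t_q=7/2 → seg 1, τ=1/2; S=4+-9/10·τ+-39/20·τ²+13/40·τ³=993/320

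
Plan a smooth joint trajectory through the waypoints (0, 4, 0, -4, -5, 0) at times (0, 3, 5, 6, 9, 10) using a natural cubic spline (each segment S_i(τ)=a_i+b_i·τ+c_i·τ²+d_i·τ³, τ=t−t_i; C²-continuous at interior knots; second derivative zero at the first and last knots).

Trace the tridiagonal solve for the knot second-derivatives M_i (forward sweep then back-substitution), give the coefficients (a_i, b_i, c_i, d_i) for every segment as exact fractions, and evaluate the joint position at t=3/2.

  seg 0: a=0 b=54/25 c=0 d=-62/675
  seg 1: a=4 b=-8/25 c=-62/75 d=-1/150
  seg 2: a=0 b=-278/75 c=-13/15 d=43/75
  seg 3: a=-4 b=-93/25 c=64/75 d=62/675
  seg 4: a=-5 b=97/25 c=42/25 d=-14/25
S(3/2) = 293/100

Δ: Δ0=4/3, Δ1=-2, Δ2=-4, Δ3=-1/3, Δ4=5
row 1: diag=10, rhs=-20; c'=1/5, d'=-2
row 2: denom=6−2·1/5=28/5; d'=(-12−2·-2)/(28/5)=-10/7
row 3: denom=8−1·5/28=219/28; d'=(22−1·-10/7)/(219/28)=656/219
row 4: denom=8−3·28/73=500/73; d'=(32−3·656/219)/(500/73)=84/25
back: M4=84/25
back: M3=656/219−28/73·84/25=128/75
back: M2=-10/7−5/28·128/75=-26/15
back: M1=-2−1/5·-26/15=-124/75
M: M0=0, M1=-124/75, M2=-26/15, M3=128/75, M4=84/25, M5=0
seg 0: a=0, c=M0/2=0, d=(M1−M0)/(6·3)=-62/675, b=Δ0−h0·(2M0+M1)/6=54/25
seg 1: a=4, c=M1/2=-62/75, d=(M2−M1)/(6·2)=-1/150, b=Δ1−h1·(2M1+M2)/6=-8/25
seg 2: a=0, c=M2/2=-13/15, d=(M3−M2)/(6·1)=43/75, b=Δ2−h2·(2M2+M3)/6=-278/75
seg 3: a=-4, c=M3/2=64/75, d=(M4−M3)/(6·3)=62/675, b=Δ3−h3·(2M3+M4)/6=-93/25
seg 4: a=-5, c=M4/2=42/25, d=(M5−M4)/(6·1)=-14/25, b=Δ4−h4·(2M4+M5)/6=97/25
t_q=3/2 → seg 0, τ=3/2; S=0+54/25·τ+0·τ²+-62/675·τ³=293/100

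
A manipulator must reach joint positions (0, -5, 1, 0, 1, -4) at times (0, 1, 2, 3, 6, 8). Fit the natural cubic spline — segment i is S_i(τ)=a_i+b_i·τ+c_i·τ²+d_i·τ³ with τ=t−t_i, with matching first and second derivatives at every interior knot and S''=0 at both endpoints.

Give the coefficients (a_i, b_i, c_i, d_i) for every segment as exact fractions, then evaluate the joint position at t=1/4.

Δ: Δ0=-5, Δ1=6, Δ2=-1, Δ3=1/3, Δ4=-5/2
row 1: diag=4, rhs=66; c'=1/4, d'=33/2
row 2: denom=4−1·1/4=15/4; d'=(-42−1·33/2)/(15/4)=-78/5
row 3: denom=8−1·4/15=116/15; d'=(8−1·-78/5)/(116/15)=177/58
row 4: denom=10−3·45/116=1025/116; d'=(-17−3·177/58)/(1025/116)=-74/25
back: M4=-74/25
back: M3=177/58−45/116·-74/25=21/5
back: M2=-78/5−4/15·21/5=-418/25
back: M1=33/2−1/4·-418/25=517/25
M: M0=0, M1=517/25, M2=-418/25, M3=21/5, M4=-74/25, M5=0
seg 0: a=0, c=M0/2=0, d=(M1−M0)/(6·1)=517/150, b=Δ0−h0·(2M0+M1)/6=-1267/150
seg 1: a=-5, c=M1/2=517/50, d=(M2−M1)/(6·1)=-187/30, b=Δ1−h1·(2M1+M2)/6=142/75
seg 2: a=1, c=M2/2=-209/25, d=(M3−M2)/(6·1)=523/150, b=Δ2−h2·(2M2+M3)/6=581/150
seg 3: a=0, c=M3/2=21/10, d=(M4−M3)/(6·3)=-179/450, b=Δ3−h3·(2M3+M4)/6=-179/75
seg 4: a=1, c=M4/2=-37/25, d=(M5−M4)/(6·2)=37/150, b=Δ4−h4·(2M4+M5)/6=-79/150
t_q=1/4 → seg 0, τ=1/4; S=0+-1267/150·τ+0·τ²+517/150·τ³=-1317/640

  seg 0: a=0 b=-1267/150 c=0 d=517/150
  seg 1: a=-5 b=142/75 c=517/50 d=-187/30
  seg 2: a=1 b=581/150 c=-209/25 d=523/150
  seg 3: a=0 b=-179/75 c=21/10 d=-179/450
  seg 4: a=1 b=-79/150 c=-37/25 d=37/150
S(1/4) = -1317/640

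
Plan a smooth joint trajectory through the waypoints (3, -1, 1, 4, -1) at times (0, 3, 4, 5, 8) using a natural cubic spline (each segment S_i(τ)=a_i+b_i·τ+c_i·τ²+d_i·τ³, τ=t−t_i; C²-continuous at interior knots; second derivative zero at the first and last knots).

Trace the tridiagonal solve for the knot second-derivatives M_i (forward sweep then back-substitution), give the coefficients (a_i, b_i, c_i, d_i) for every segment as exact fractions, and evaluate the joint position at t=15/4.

  seg 0: a=3 b=-37/15 c=0 d=17/135
  seg 1: a=-1 b=14/15 c=17/15 d=-1/15
  seg 2: a=1 b=3 c=14/15 d=-14/15
  seg 3: a=4 b=31/15 c=-28/15 d=28/135
S(15/4) = 99/320

Δ: Δ0=-4/3, Δ1=2, Δ2=3, Δ3=-5/3
row 1: diag=8, rhs=20; c'=1/8, d'=5/2
row 2: denom=4−1·1/8=31/8; d'=(6−1·5/2)/(31/8)=28/31
row 3: denom=8−1·8/31=240/31; d'=(-28−1·28/31)/(240/31)=-56/15
back: M3=-56/15
back: M2=28/31−8/31·-56/15=28/15
back: M1=5/2−1/8·28/15=34/15
M: M0=0, M1=34/15, M2=28/15, M3=-56/15, M4=0
seg 0: a=3, c=M0/2=0, d=(M1−M0)/(6·3)=17/135, b=Δ0−h0·(2M0+M1)/6=-37/15
seg 1: a=-1, c=M1/2=17/15, d=(M2−M1)/(6·1)=-1/15, b=Δ1−h1·(2M1+M2)/6=14/15
seg 2: a=1, c=M2/2=14/15, d=(M3−M2)/(6·1)=-14/15, b=Δ2−h2·(2M2+M3)/6=3
seg 3: a=4, c=M3/2=-28/15, d=(M4−M3)/(6·3)=28/135, b=Δ3−h3·(2M3+M4)/6=31/15
t_q=15/4 → seg 1, τ=3/4; S=-1+14/15·τ+17/15·τ²+-1/15·τ³=99/320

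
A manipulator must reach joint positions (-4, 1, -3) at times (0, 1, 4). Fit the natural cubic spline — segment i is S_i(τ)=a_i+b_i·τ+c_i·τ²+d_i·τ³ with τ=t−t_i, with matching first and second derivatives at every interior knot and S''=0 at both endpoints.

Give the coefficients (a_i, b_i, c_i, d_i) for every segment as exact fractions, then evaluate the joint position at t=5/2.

  seg 0: a=-4 b=139/24 c=0 d=-19/24
  seg 1: a=1 b=41/12 c=-19/8 d=19/72
S(5/2) = 107/64

Δ: Δ0=5, Δ1=-4/3
row 1: diag=8, rhs=-38; c'=3/8, d'=-19/4
back: M1=-19/4
M: M0=0, M1=-19/4, M2=0
seg 0: a=-4, c=M0/2=0, d=(M1−M0)/(6·1)=-19/24, b=Δ0−h0·(2M0+M1)/6=139/24
seg 1: a=1, c=M1/2=-19/8, d=(M2−M1)/(6·3)=19/72, b=Δ1−h1·(2M1+M2)/6=41/12
t_q=5/2 → seg 1, τ=3/2; S=1+41/12·τ+-19/8·τ²+19/72·τ³=107/64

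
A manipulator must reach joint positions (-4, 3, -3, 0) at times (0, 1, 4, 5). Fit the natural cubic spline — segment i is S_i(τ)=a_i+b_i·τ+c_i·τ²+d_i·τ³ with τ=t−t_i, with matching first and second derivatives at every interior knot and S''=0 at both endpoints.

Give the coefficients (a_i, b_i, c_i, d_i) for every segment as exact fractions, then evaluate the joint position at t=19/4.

  seg 0: a=-4 b=472/55 c=0 d=-87/55
  seg 1: a=3 b=211/55 c=-261/55 d=14/15
  seg 2: a=-3 b=31/55 c=201/55 d=-67/55
S(19/4) = -729/704

Δ: Δ0=7, Δ1=-2, Δ2=3
row 1: diag=8, rhs=-54; c'=3/8, d'=-27/4
row 2: denom=8−3·3/8=55/8; d'=(30−3·-27/4)/(55/8)=402/55
back: M2=402/55
back: M1=-27/4−3/8·402/55=-522/55
M: M0=0, M1=-522/55, M2=402/55, M3=0
seg 0: a=-4, c=M0/2=0, d=(M1−M0)/(6·1)=-87/55, b=Δ0−h0·(2M0+M1)/6=472/55
seg 1: a=3, c=M1/2=-261/55, d=(M2−M1)/(6·3)=14/15, b=Δ1−h1·(2M1+M2)/6=211/55
seg 2: a=-3, c=M2/2=201/55, d=(M3−M2)/(6·1)=-67/55, b=Δ2−h2·(2M2+M3)/6=31/55
t_q=19/4 → seg 2, τ=3/4; S=-3+31/55·τ+201/55·τ²+-67/55·τ³=-729/704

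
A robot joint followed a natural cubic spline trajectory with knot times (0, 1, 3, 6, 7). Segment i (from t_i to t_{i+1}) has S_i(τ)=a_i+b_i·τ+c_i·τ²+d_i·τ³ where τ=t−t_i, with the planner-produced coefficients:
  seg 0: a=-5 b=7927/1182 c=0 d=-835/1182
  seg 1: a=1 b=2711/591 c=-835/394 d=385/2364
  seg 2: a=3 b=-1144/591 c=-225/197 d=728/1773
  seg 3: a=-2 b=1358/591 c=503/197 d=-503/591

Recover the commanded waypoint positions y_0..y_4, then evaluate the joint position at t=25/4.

y_0=-5 y_1=1 y_2=3 y_3=-2 y_4=2
S(25/4) = -16129/12608

y_0 = S_0(0) = a_0 = -5
y_1 = S_1(0) = a_1 = 1
y_2 = S_2(0) = a_2 = 3
y_3 = S_3(0) = a_3 = -2
y_4 = S_3(1) = 2
t_q=25/4 is in segment 3 (τ=1/4); S_3(τ)=-16129/12608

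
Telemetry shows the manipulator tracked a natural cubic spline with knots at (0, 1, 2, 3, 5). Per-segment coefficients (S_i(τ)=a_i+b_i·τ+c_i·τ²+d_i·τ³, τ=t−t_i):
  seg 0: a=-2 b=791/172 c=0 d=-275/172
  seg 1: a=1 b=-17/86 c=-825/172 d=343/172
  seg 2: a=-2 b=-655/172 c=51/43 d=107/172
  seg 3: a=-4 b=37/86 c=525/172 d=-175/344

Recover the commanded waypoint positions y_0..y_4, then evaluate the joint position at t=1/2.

y_0 = S_0(0) = a_0 = -2
y_1 = S_1(0) = a_1 = 1
y_2 = S_2(0) = a_2 = -2
y_3 = S_3(0) = a_3 = -4
y_4 = S_3(2) = 5
t_q=1/2 is in segment 0 (τ=1/2); S_0(τ)=137/1376

y_0=-2 y_1=1 y_2=-2 y_3=-4 y_4=5
S(1/2) = 137/1376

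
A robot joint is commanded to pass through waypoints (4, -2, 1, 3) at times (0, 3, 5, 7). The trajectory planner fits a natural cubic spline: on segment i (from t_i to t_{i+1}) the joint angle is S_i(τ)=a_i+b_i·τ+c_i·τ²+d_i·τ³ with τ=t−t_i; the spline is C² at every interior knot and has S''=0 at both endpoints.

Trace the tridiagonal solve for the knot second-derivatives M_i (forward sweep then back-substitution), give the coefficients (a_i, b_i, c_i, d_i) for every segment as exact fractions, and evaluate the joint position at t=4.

  seg 0: a=4 b=-239/76 c=0 d=29/228
  seg 1: a=-2 b=11/38 c=87/76 d=-41/152
  seg 2: a=1 b=31/19 c=-9/19 d=3/38
S(4) = -127/152

Δ: Δ0=-2, Δ1=3/2, Δ2=1
row 1: diag=10, rhs=21; c'=1/5, d'=21/10
row 2: denom=8−2·1/5=38/5; d'=(-3−2·21/10)/(38/5)=-18/19
back: M2=-18/19
back: M1=21/10−1/5·-18/19=87/38
M: M0=0, M1=87/38, M2=-18/19, M3=0
seg 0: a=4, c=M0/2=0, d=(M1−M0)/(6·3)=29/228, b=Δ0−h0·(2M0+M1)/6=-239/76
seg 1: a=-2, c=M1/2=87/76, d=(M2−M1)/(6·2)=-41/152, b=Δ1−h1·(2M1+M2)/6=11/38
seg 2: a=1, c=M2/2=-9/19, d=(M3−M2)/(6·2)=3/38, b=Δ2−h2·(2M2+M3)/6=31/19
t_q=4 → seg 1, τ=1; S=-2+11/38·τ+87/76·τ²+-41/152·τ³=-127/152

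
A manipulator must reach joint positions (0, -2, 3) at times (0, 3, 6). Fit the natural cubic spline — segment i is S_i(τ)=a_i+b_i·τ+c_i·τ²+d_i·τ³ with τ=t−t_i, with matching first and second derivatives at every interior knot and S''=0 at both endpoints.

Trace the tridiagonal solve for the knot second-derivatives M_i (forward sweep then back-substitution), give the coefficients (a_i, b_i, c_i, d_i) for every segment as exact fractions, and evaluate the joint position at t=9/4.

  seg 0: a=0 b=-5/4 c=0 d=7/108
  seg 1: a=-2 b=1/2 c=7/12 d=-7/108
S(9/4) = -531/256

Δ: Δ0=-2/3, Δ1=5/3
row 1: diag=12, rhs=14; c'=1/4, d'=7/6
back: M1=7/6
M: M0=0, M1=7/6, M2=0
seg 0: a=0, c=M0/2=0, d=(M1−M0)/(6·3)=7/108, b=Δ0−h0·(2M0+M1)/6=-5/4
seg 1: a=-2, c=M1/2=7/12, d=(M2−M1)/(6·3)=-7/108, b=Δ1−h1·(2M1+M2)/6=1/2
t_q=9/4 → seg 0, τ=9/4; S=0+-5/4·τ+0·τ²+7/108·τ³=-531/256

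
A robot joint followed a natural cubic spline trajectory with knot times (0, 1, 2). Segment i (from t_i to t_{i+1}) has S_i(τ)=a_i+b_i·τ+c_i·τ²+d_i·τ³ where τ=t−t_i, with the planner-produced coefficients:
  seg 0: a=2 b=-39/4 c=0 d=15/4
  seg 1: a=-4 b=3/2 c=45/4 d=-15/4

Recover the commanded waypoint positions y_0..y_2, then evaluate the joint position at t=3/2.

y_0=2 y_1=-4 y_2=5
S(3/2) = -29/32

y_0 = S_0(0) = a_0 = 2
y_1 = S_1(0) = a_1 = -4
y_2 = S_1(1) = 5
t_q=3/2 is in segment 1 (τ=1/2); S_1(τ)=-29/32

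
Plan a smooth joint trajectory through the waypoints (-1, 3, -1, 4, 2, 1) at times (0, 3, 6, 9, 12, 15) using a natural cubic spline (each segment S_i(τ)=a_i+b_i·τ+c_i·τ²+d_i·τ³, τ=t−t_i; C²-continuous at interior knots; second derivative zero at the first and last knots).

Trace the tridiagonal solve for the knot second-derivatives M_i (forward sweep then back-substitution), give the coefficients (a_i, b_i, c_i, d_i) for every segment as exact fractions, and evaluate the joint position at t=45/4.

Δ: Δ0=4/3, Δ1=-4/3, Δ2=5/3, Δ3=-2/3, Δ4=-1/3
row 1: diag=12, rhs=-16; c'=1/4, d'=-4/3
row 2: denom=12−3·1/4=45/4; d'=(18−3·-4/3)/(45/4)=88/45
row 3: denom=12−3·4/15=56/5; d'=(-14−3·88/45)/(56/5)=-149/84
row 4: denom=12−3·15/56=627/56; d'=(2−3·-149/84)/(627/56)=410/627
back: M4=410/627
back: M3=-149/84−15/56·410/627=-1222/627
back: M2=88/45−4/15·-1222/627=1552/627
back: M1=-4/3−1/4·1552/627=-408/209
M: M0=0, M1=-408/209, M2=1552/627, M3=-1222/627, M4=410/627, M5=0
seg 0: a=-1, c=M0/2=0, d=(M1−M0)/(6·3)=-68/627, b=Δ0−h0·(2M0+M1)/6=1448/627
seg 1: a=3, c=M1/2=-204/209, d=(M2−M1)/(6·3)=1388/5643, b=Δ1−h1·(2M1+M2)/6=-388/627
seg 2: a=-1, c=M2/2=776/627, d=(M3−M2)/(6·3)=-73/297, b=Δ2−h2·(2M2+M3)/6=104/627
seg 3: a=4, c=M3/2=-611/627, d=(M4−M3)/(6·3)=272/1881, b=Δ3−h3·(2M3+M4)/6=599/627
seg 4: a=2, c=M4/2=205/627, d=(M5−M4)/(6·3)=-205/5643, b=Δ4−h4·(2M4+M5)/6=-619/627
t_q=45/4 → seg 3, τ=9/4; S=4+599/627·τ+-611/627·τ²+272/1881·τ³=9575/3344

  seg 0: a=-1 b=1448/627 c=0 d=-68/627
  seg 1: a=3 b=-388/627 c=-204/209 d=1388/5643
  seg 2: a=-1 b=104/627 c=776/627 d=-73/297
  seg 3: a=4 b=599/627 c=-611/627 d=272/1881
  seg 4: a=2 b=-619/627 c=205/627 d=-205/5643
S(45/4) = 9575/3344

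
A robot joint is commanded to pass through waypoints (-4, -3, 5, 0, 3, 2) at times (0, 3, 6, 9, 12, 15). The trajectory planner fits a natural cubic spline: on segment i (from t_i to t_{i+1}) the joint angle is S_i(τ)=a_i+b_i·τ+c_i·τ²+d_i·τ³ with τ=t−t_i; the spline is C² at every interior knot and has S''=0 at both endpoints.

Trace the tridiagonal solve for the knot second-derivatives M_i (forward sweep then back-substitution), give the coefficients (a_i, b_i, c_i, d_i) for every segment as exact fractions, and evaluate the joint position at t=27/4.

  seg 0: a=-4 b=-138/209 c=0 d=623/5643
  seg 1: a=-3 b=485/209 c=623/627 d=-1652/5643
  seg 2: a=5 b=79/209 c=-343/209 d=95/297
  seg 3: a=0 b=-174/209 c=776/627 d=-131/627
  seg 4: a=3 b=199/209 c=-403/627 d=403/5643
S(27/4) = 60129/13376

Δ: Δ0=1/3, Δ1=8/3, Δ2=-5/3, Δ3=1, Δ4=-1/3
row 1: diag=12, rhs=14; c'=1/4, d'=7/6
row 2: denom=12−3·1/4=45/4; d'=(-26−3·7/6)/(45/4)=-118/45
row 3: denom=12−3·4/15=56/5; d'=(16−3·-118/45)/(56/5)=179/84
row 4: denom=12−3·15/56=627/56; d'=(-8−3·179/84)/(627/56)=-806/627
back: M4=-806/627
back: M3=179/84−15/56·-806/627=1552/627
back: M2=-118/45−4/15·1552/627=-686/209
back: M1=7/6−1/4·-686/209=1246/627
M: M0=0, M1=1246/627, M2=-686/209, M3=1552/627, M4=-806/627, M5=0
seg 0: a=-4, c=M0/2=0, d=(M1−M0)/(6·3)=623/5643, b=Δ0−h0·(2M0+M1)/6=-138/209
seg 1: a=-3, c=M1/2=623/627, d=(M2−M1)/(6·3)=-1652/5643, b=Δ1−h1·(2M1+M2)/6=485/209
seg 2: a=5, c=M2/2=-343/209, d=(M3−M2)/(6·3)=95/297, b=Δ2−h2·(2M2+M3)/6=79/209
seg 3: a=0, c=M3/2=776/627, d=(M4−M3)/(6·3)=-131/627, b=Δ3−h3·(2M3+M4)/6=-174/209
seg 4: a=3, c=M4/2=-403/627, d=(M5−M4)/(6·3)=403/5643, b=Δ4−h4·(2M4+M5)/6=199/209
t_q=27/4 → seg 2, τ=3/4; S=5+79/209·τ+-343/209·τ²+95/297·τ³=60129/13376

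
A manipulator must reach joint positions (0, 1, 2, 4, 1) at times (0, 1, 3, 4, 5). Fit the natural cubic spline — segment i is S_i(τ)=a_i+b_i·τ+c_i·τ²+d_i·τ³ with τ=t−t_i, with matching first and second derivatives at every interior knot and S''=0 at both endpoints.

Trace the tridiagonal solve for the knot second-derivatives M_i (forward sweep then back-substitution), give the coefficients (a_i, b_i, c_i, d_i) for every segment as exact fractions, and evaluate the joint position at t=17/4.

Δ: Δ0=1, Δ1=1/2, Δ2=2, Δ3=-3
row 1: diag=6, rhs=-3; c'=1/3, d'=-1/2
row 2: denom=6−2·1/3=16/3; d'=(9−2·-1/2)/(16/3)=15/8
row 3: denom=4−1·3/16=61/16; d'=(-30−1·15/8)/(61/16)=-510/61
back: M3=-510/61
back: M2=15/8−3/16·-510/61=210/61
back: M1=-1/2−1/3·210/61=-201/122
M: M0=0, M1=-201/122, M2=210/61, M3=-510/61, M4=0
seg 0: a=0, c=M0/2=0, d=(M1−M0)/(6·1)=-67/244, b=Δ0−h0·(2M0+M1)/6=311/244
seg 1: a=1, c=M1/2=-201/244, d=(M2−M1)/(6·2)=207/488, b=Δ1−h1·(2M1+M2)/6=55/122
seg 2: a=2, c=M2/2=105/61, d=(M3−M2)/(6·1)=-120/61, b=Δ2−h2·(2M2+M3)/6=137/61
seg 3: a=4, c=M3/2=-255/61, d=(M4−M3)/(6·1)=85/61, b=Δ3−h3·(2M3+M4)/6=-13/61
t_q=17/4 → seg 3, τ=1/4; S=4+-13/61·τ+-255/61·τ²+85/61·τ³=14473/3904

  seg 0: a=0 b=311/244 c=0 d=-67/244
  seg 1: a=1 b=55/122 c=-201/244 d=207/488
  seg 2: a=2 b=137/61 c=105/61 d=-120/61
  seg 3: a=4 b=-13/61 c=-255/61 d=85/61
S(17/4) = 14473/3904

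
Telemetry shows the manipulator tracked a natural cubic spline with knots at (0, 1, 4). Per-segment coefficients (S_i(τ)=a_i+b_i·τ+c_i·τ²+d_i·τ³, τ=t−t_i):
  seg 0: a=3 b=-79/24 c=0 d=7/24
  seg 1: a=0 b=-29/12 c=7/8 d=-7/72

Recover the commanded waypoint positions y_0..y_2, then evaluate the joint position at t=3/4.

y_0=3 y_1=0 y_2=-2
S(3/4) = 335/512

y_0 = S_0(0) = a_0 = 3
y_1 = S_1(0) = a_1 = 0
y_2 = S_1(3) = -2
t_q=3/4 is in segment 0 (τ=3/4); S_0(τ)=335/512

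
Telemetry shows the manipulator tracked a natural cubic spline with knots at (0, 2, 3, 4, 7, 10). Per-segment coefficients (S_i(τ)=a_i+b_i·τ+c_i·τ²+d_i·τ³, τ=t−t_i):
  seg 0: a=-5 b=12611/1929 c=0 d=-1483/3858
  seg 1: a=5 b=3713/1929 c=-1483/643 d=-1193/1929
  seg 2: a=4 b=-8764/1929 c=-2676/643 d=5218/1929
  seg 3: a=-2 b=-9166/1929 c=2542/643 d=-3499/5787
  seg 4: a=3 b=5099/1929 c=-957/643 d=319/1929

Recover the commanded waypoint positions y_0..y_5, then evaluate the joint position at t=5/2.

y_0=-5 y_1=5 y_2=4 y_3=-2 y_4=3 y_5=2
S(5/2) = 27307/5144

y_0 = S_0(0) = a_0 = -5
y_1 = S_1(0) = a_1 = 5
y_2 = S_2(0) = a_2 = 4
y_3 = S_3(0) = a_3 = -2
y_4 = S_4(0) = a_4 = 3
y_5 = S_4(3) = 2
t_q=5/2 is in segment 1 (τ=1/2); S_1(τ)=27307/5144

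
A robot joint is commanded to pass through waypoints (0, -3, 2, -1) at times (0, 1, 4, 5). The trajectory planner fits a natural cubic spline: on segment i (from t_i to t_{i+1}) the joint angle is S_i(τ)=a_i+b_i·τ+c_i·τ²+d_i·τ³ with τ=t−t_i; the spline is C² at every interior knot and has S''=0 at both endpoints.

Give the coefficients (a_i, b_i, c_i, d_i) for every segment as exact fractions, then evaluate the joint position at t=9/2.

  seg 0: a=0 b=-59/15 c=0 d=14/15
  seg 1: a=-3 b=-17/15 c=14/5 d=-28/45
  seg 2: a=2 b=-17/15 c=-14/5 d=14/15
S(9/2) = 17/20

Δ: Δ0=-3, Δ1=5/3, Δ2=-3
row 1: diag=8, rhs=28; c'=3/8, d'=7/2
row 2: denom=8−3·3/8=55/8; d'=(-28−3·7/2)/(55/8)=-28/5
back: M2=-28/5
back: M1=7/2−3/8·-28/5=28/5
M: M0=0, M1=28/5, M2=-28/5, M3=0
seg 0: a=0, c=M0/2=0, d=(M1−M0)/(6·1)=14/15, b=Δ0−h0·(2M0+M1)/6=-59/15
seg 1: a=-3, c=M1/2=14/5, d=(M2−M1)/(6·3)=-28/45, b=Δ1−h1·(2M1+M2)/6=-17/15
seg 2: a=2, c=M2/2=-14/5, d=(M3−M2)/(6·1)=14/15, b=Δ2−h2·(2M2+M3)/6=-17/15
t_q=9/2 → seg 2, τ=1/2; S=2+-17/15·τ+-14/5·τ²+14/15·τ³=17/20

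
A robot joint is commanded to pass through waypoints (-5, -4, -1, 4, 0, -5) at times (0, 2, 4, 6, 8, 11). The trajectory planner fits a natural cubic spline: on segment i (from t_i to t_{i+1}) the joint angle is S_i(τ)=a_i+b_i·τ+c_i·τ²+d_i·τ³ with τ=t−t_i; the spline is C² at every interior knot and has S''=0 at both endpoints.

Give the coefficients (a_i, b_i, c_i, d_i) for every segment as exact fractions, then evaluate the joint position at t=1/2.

Δ: Δ0=1/2, Δ1=3/2, Δ2=5/2, Δ3=-2, Δ4=-5/3
row 1: diag=8, rhs=6; c'=1/4, d'=3/4
row 2: denom=8−2·1/4=15/2; d'=(6−2·3/4)/(15/2)=3/5
row 3: denom=8−2·4/15=112/15; d'=(-27−2·3/5)/(112/15)=-423/112
row 4: denom=10−2·15/56=265/28; d'=(2−2·-423/112)/(265/28)=107/106
back: M4=107/106
back: M3=-423/112−15/56·107/106=-429/106
back: M2=3/5−4/15·-429/106=89/53
back: M1=3/4−1/4·89/53=35/106
M: M0=0, M1=35/106, M2=89/53, M3=-429/106, M4=107/106, M5=0
seg 0: a=-5, c=M0/2=0, d=(M1−M0)/(6·2)=35/1272, b=Δ0−h0·(2M0+M1)/6=62/159
seg 1: a=-4, c=M1/2=35/212, d=(M2−M1)/(6·2)=143/1272, b=Δ1−h1·(2M1+M2)/6=229/318
seg 2: a=-1, c=M2/2=89/106, d=(M3−M2)/(6·2)=-607/1272, b=Δ2−h2·(2M2+M3)/6=434/159
seg 3: a=4, c=M3/2=-429/212, d=(M4−M3)/(6·2)=67/159, b=Δ3−h3·(2M3+M4)/6=115/318
seg 4: a=0, c=M4/2=107/212, d=(M5−M4)/(6·3)=-107/1908, b=Δ4−h4·(2M4+M5)/6=-851/318
t_q=1/2 → seg 0, τ=1/2; S=-5+62/159·τ+0·τ²+35/1272·τ³=-16287/3392

  seg 0: a=-5 b=62/159 c=0 d=35/1272
  seg 1: a=-4 b=229/318 c=35/212 d=143/1272
  seg 2: a=-1 b=434/159 c=89/106 d=-607/1272
  seg 3: a=4 b=115/318 c=-429/212 d=67/159
  seg 4: a=0 b=-851/318 c=107/212 d=-107/1908
S(1/2) = -16287/3392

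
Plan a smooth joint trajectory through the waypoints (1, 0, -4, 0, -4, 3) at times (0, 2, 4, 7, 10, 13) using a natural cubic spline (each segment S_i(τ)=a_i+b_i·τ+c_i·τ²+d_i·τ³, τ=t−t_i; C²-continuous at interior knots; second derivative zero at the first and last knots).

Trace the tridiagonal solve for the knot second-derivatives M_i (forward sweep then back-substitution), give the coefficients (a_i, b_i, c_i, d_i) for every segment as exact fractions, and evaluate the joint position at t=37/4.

Δ: Δ0=-1/2, Δ1=-2, Δ2=4/3, Δ3=-4/3, Δ4=7/3
row 1: diag=8, rhs=-9; c'=1/4, d'=-9/8
row 2: denom=10−2·1/4=19/2; d'=(20−2·-9/8)/(19/2)=89/38
row 3: denom=12−3·6/19=210/19; d'=(-16−3·89/38)/(210/19)=-25/12
row 4: denom=12−3·19/70=783/70; d'=(22−3·-25/12)/(783/70)=3955/1566
back: M4=3955/1566
back: M3=-25/12−19/70·3955/1566=-2168/783
back: M2=89/38−6/19·-2168/783=1679/522
back: M1=-9/8−1/4·1679/522=-1007/522
M: M0=0, M1=-1007/522, M2=1679/522, M3=-2168/783, M4=3955/1566, M5=0
seg 0: a=1, c=M0/2=0, d=(M1−M0)/(6·2)=-1007/6264, b=Δ0−h0·(2M0+M1)/6=112/783
seg 1: a=0, c=M1/2=-1007/1044, d=(M2−M1)/(6·2)=1343/3132, b=Δ1−h1·(2M1+M2)/6=-2797/1566
seg 2: a=-4, c=M2/2=1679/1044, d=(M3−M2)/(6·3)=-9373/28188, b=Δ2−h2·(2M2+M3)/6=-781/1566
seg 3: a=0, c=M3/2=-1084/783, d=(M4−M3)/(6·3)=8291/28188, b=Δ3−h3·(2M3+M4)/6=541/3132
seg 4: a=-4, c=M4/2=3955/3132, d=(M5−M4)/(6·3)=-3955/28188, b=Δ4−h4·(2M4+M5)/6=-301/1566
t_q=37/4 → seg 3, τ=9/4; S=0+541/3132·τ+-1084/783·τ²+8291/28188·τ³=-72821/22272

  seg 0: a=1 b=112/783 c=0 d=-1007/6264
  seg 1: a=0 b=-2797/1566 c=-1007/1044 d=1343/3132
  seg 2: a=-4 b=-781/1566 c=1679/1044 d=-9373/28188
  seg 3: a=0 b=541/3132 c=-1084/783 d=8291/28188
  seg 4: a=-4 b=-301/1566 c=3955/3132 d=-3955/28188
S(37/4) = -72821/22272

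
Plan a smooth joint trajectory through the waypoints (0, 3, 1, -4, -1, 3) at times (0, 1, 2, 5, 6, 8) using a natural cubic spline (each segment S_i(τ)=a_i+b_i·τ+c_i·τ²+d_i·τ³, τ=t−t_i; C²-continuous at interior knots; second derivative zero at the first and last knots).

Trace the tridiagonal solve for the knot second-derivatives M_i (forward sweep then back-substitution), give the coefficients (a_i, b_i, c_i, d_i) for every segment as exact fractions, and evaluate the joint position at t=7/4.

Δ: Δ0=3, Δ1=-2, Δ2=-5/3, Δ3=3, Δ4=2
row 1: diag=4, rhs=-30; c'=1/4, d'=-15/2
row 2: denom=8−1·1/4=31/4; d'=(2−1·-15/2)/(31/4)=38/31
row 3: denom=8−3·12/31=212/31; d'=(28−3·38/31)/(212/31)=377/106
row 4: denom=6−1·31/212=1241/212; d'=(-6−1·377/106)/(1241/212)=-2026/1241
back: M4=-2026/1241
back: M3=377/106−31/212·-2026/1241=4710/1241
back: M2=38/31−12/31·4710/1241=-302/1241
back: M1=-15/2−1/4·-302/1241=-9232/1241
M: M0=0, M1=-9232/1241, M2=-302/1241, M3=4710/1241, M4=-2026/1241, M5=0
seg 0: a=0, c=M0/2=0, d=(M1−M0)/(6·1)=-4616/3723, b=Δ0−h0·(2M0+M1)/6=15785/3723
seg 1: a=3, c=M1/2=-4616/1241, d=(M2−M1)/(6·1)=4465/3723, b=Δ1−h1·(2M1+M2)/6=1937/3723
seg 2: a=1, c=M2/2=-151/1241, d=(M3−M2)/(6·3)=2506/11169, b=Δ2−h2·(2M2+M3)/6=-12364/3723
seg 3: a=-4, c=M3/2=2355/1241, d=(M4−M3)/(6·1)=-3368/3723, b=Δ3−h3·(2M3+M4)/6=7472/3723
seg 4: a=-1, c=M4/2=-1013/1241, d=(M5−M4)/(6·2)=1013/7446, b=Δ4−h4·(2M4+M5)/6=11498/3723
t_q=7/4 → seg 1, τ=3/4; S=3+1937/3723·τ+-4616/1241·τ²+4465/3723·τ³=143273/79424

  seg 0: a=0 b=15785/3723 c=0 d=-4616/3723
  seg 1: a=3 b=1937/3723 c=-4616/1241 d=4465/3723
  seg 2: a=1 b=-12364/3723 c=-151/1241 d=2506/11169
  seg 3: a=-4 b=7472/3723 c=2355/1241 d=-3368/3723
  seg 4: a=-1 b=11498/3723 c=-1013/1241 d=1013/7446
S(7/4) = 143273/79424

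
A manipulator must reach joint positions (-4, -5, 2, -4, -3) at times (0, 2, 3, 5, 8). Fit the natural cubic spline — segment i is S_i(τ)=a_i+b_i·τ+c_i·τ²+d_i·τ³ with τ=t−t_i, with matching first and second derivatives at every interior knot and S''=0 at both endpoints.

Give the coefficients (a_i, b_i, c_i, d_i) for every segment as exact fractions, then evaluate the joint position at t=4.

  seg 0: a=-4 b=-3649/978 c=0 d=395/489
  seg 1: a=-5 b=5831/978 c=790/163 d=-3725/978
  seg 2: a=2 b=2068/489 c=-2145/326 d=725/489
  seg 3: a=-4 b=-2102/489 c=755/326 d=-755/2934
S(4) = 369/326

Δ: Δ0=-1/2, Δ1=7, Δ2=-3, Δ3=1/3
row 1: diag=6, rhs=45; c'=1/6, d'=15/2
row 2: denom=6−1·1/6=35/6; d'=(-60−1·15/2)/(35/6)=-81/7
row 3: denom=10−2·12/35=326/35; d'=(20−2·-81/7)/(326/35)=755/163
back: M3=755/163
back: M2=-81/7−12/35·755/163=-2145/163
back: M1=15/2−1/6·-2145/163=1580/163
M: M0=0, M1=1580/163, M2=-2145/163, M3=755/163, M4=0
seg 0: a=-4, c=M0/2=0, d=(M1−M0)/(6·2)=395/489, b=Δ0−h0·(2M0+M1)/6=-3649/978
seg 1: a=-5, c=M1/2=790/163, d=(M2−M1)/(6·1)=-3725/978, b=Δ1−h1·(2M1+M2)/6=5831/978
seg 2: a=2, c=M2/2=-2145/326, d=(M3−M2)/(6·2)=725/489, b=Δ2−h2·(2M2+M3)/6=2068/489
seg 3: a=-4, c=M3/2=755/326, d=(M4−M3)/(6·3)=-755/2934, b=Δ3−h3·(2M3+M4)/6=-2102/489
t_q=4 → seg 2, τ=1; S=2+2068/489·τ+-2145/326·τ²+725/489·τ³=369/326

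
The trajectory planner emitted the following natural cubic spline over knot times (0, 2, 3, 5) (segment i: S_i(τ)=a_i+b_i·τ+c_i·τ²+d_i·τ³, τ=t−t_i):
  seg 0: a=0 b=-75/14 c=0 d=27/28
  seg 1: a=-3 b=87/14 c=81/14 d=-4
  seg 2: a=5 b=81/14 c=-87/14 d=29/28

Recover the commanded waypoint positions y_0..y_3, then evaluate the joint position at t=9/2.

y_0 = S_0(0) = a_0 = 0
y_1 = S_1(0) = a_1 = -3
y_2 = S_2(0) = a_2 = 5
y_3 = S_2(2) = 0
t_q=9/2 is in segment 2 (τ=3/2); S_2(τ)=715/224

y_0=0 y_1=-3 y_2=5 y_3=0
S(9/2) = 715/224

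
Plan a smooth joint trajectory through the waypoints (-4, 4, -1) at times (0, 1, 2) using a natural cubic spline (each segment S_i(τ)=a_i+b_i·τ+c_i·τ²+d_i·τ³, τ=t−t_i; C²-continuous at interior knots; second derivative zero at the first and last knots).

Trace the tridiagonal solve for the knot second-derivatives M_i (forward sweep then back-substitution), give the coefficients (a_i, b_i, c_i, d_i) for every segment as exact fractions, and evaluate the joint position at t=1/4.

  seg 0: a=-4 b=45/4 c=0 d=-13/4
  seg 1: a=4 b=3/2 c=-39/4 d=13/4
S(1/4) = -317/256

Δ: Δ0=8, Δ1=-5
row 1: diag=4, rhs=-78; c'=1/4, d'=-39/2
back: M1=-39/2
M: M0=0, M1=-39/2, M2=0
seg 0: a=-4, c=M0/2=0, d=(M1−M0)/(6·1)=-13/4, b=Δ0−h0·(2M0+M1)/6=45/4
seg 1: a=4, c=M1/2=-39/4, d=(M2−M1)/(6·1)=13/4, b=Δ1−h1·(2M1+M2)/6=3/2
t_q=1/4 → seg 0, τ=1/4; S=-4+45/4·τ+0·τ²+-13/4·τ³=-317/256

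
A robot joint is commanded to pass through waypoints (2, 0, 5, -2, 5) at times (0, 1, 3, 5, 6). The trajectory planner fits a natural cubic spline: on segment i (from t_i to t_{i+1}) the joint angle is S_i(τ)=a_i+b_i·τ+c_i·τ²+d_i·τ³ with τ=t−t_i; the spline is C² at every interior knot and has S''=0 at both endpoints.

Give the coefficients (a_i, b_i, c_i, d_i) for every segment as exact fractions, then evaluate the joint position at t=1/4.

Δ: Δ0=-2, Δ1=5/2, Δ2=-7/2, Δ3=7
row 1: diag=6, rhs=27; c'=1/3, d'=9/2
row 2: denom=8−2·1/3=22/3; d'=(-36−2·9/2)/(22/3)=-135/22
row 3: denom=6−2·3/11=60/11; d'=(63−2·-135/22)/(60/11)=69/5
back: M3=69/5
back: M2=-135/22−3/11·69/5=-99/10
back: M1=9/2−1/3·-99/10=39/5
M: M0=0, M1=39/5, M2=-99/10, M3=69/5, M4=0
seg 0: a=2, c=M0/2=0, d=(M1−M0)/(6·1)=13/10, b=Δ0−h0·(2M0+M1)/6=-33/10
seg 1: a=0, c=M1/2=39/10, d=(M2−M1)/(6·2)=-59/40, b=Δ1−h1·(2M1+M2)/6=3/5
seg 2: a=5, c=M2/2=-99/20, d=(M3−M2)/(6·2)=79/40, b=Δ2−h2·(2M2+M3)/6=-3/2
seg 3: a=-2, c=M3/2=69/10, d=(M4−M3)/(6·1)=-23/10, b=Δ3−h3·(2M3+M4)/6=12/5
t_q=1/4 → seg 0, τ=1/4; S=2+-33/10·τ+0·τ²+13/10·τ³=153/128

  seg 0: a=2 b=-33/10 c=0 d=13/10
  seg 1: a=0 b=3/5 c=39/10 d=-59/40
  seg 2: a=5 b=-3/2 c=-99/20 d=79/40
  seg 3: a=-2 b=12/5 c=69/10 d=-23/10
S(1/4) = 153/128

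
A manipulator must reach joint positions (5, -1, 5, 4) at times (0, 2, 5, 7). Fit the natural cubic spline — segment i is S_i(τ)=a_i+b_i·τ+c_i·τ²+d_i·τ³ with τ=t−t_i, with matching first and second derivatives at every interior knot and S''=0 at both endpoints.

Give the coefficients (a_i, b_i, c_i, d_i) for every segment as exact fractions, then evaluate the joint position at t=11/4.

  seg 0: a=5 b=-388/91 c=0 d=115/364
  seg 1: a=-1 b=-43/91 c=345/182 d=-5/14
  seg 2: a=5 b=229/182 c=-120/91 d=20/91
S(11/4) = -5111/11648

Δ: Δ0=-3, Δ1=2, Δ2=-1/2
row 1: diag=10, rhs=30; c'=3/10, d'=3
row 2: denom=10−3·3/10=91/10; d'=(-15−3·3)/(91/10)=-240/91
back: M2=-240/91
back: M1=3−3/10·-240/91=345/91
M: M0=0, M1=345/91, M2=-240/91, M3=0
seg 0: a=5, c=M0/2=0, d=(M1−M0)/(6·2)=115/364, b=Δ0−h0·(2M0+M1)/6=-388/91
seg 1: a=-1, c=M1/2=345/182, d=(M2−M1)/(6·3)=-5/14, b=Δ1−h1·(2M1+M2)/6=-43/91
seg 2: a=5, c=M2/2=-120/91, d=(M3−M2)/(6·2)=20/91, b=Δ2−h2·(2M2+M3)/6=229/182
t_q=11/4 → seg 1, τ=3/4; S=-1+-43/91·τ+345/182·τ²+-5/14·τ³=-5111/11648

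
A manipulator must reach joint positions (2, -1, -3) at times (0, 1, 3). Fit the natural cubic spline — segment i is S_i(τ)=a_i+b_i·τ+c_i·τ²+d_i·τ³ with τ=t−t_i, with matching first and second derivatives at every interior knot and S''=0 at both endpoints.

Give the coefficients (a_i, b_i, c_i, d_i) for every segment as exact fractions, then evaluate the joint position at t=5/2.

  seg 0: a=2 b=-10/3 c=0 d=1/3
  seg 1: a=-1 b=-7/3 c=1 d=-1/6
S(5/2) = -45/16

Δ: Δ0=-3, Δ1=-1
row 1: diag=6, rhs=12; c'=1/3, d'=2
back: M1=2
M: M0=0, M1=2, M2=0
seg 0: a=2, c=M0/2=0, d=(M1−M0)/(6·1)=1/3, b=Δ0−h0·(2M0+M1)/6=-10/3
seg 1: a=-1, c=M1/2=1, d=(M2−M1)/(6·2)=-1/6, b=Δ1−h1·(2M1+M2)/6=-7/3
t_q=5/2 → seg 1, τ=3/2; S=-1+-7/3·τ+1·τ²+-1/6·τ³=-45/16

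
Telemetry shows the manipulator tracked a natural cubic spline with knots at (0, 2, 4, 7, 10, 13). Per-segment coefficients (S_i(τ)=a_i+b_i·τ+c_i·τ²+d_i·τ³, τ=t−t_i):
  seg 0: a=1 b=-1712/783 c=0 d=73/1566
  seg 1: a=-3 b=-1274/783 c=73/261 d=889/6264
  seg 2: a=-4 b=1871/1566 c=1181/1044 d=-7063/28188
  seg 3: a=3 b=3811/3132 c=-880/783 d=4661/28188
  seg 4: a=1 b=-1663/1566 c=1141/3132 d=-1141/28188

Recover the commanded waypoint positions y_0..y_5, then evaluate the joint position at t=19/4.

y_0 = S_0(0) = a_0 = 1
y_1 = S_1(0) = a_1 = -3
y_2 = S_2(0) = a_2 = -4
y_3 = S_3(0) = a_3 = 3
y_4 = S_4(0) = a_4 = 1
y_5 = S_4(3) = 0
t_q=19/4 is in segment 2 (τ=3/4); S_2(τ)=-57313/22272

y_0=1 y_1=-3 y_2=-4 y_3=3 y_4=1 y_5=0
S(19/4) = -57313/22272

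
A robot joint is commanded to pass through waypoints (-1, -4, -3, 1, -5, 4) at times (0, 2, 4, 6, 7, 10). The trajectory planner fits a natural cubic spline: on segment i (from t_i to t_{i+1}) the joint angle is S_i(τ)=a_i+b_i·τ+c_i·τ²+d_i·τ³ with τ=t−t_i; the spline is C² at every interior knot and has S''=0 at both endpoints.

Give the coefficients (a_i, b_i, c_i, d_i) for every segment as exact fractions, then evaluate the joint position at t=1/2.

Δ: Δ0=-3/2, Δ1=1/2, Δ2=2, Δ3=-6, Δ4=3
row 1: diag=8, rhs=12; c'=1/4, d'=3/2
row 2: denom=8−2·1/4=15/2; d'=(9−2·3/2)/(15/2)=4/5
row 3: denom=6−2·4/15=82/15; d'=(-48−2·4/5)/(82/15)=-372/41
row 4: denom=8−1·15/82=641/82; d'=(54−1·-372/41)/(641/82)=5172/641
back: M4=5172/641
back: M3=-372/41−15/82·5172/641=-6762/641
back: M2=4/5−4/15·-6762/641=2316/641
back: M1=3/2−1/4·2316/641=765/1282
M: M0=0, M1=765/1282, M2=2316/641, M3=-6762/641, M4=5172/641, M5=0
seg 0: a=-1, c=M0/2=0, d=(M1−M0)/(6·2)=255/5128, b=Δ0−h0·(2M0+M1)/6=-1089/641
seg 1: a=-4, c=M1/2=765/2564, d=(M2−M1)/(6·2)=1289/5128, b=Δ1−h1·(2M1+M2)/6=-1413/1282
seg 2: a=-3, c=M2/2=1158/641, d=(M3−M2)/(6·2)=-1513/1282, b=Δ2−h2·(2M2+M3)/6=1992/641
seg 3: a=1, c=M3/2=-3381/641, d=(M4−M3)/(6·1)=1989/641, b=Δ3−h3·(2M3+M4)/6=-2454/641
seg 4: a=-5, c=M4/2=2586/641, d=(M5−M4)/(6·3)=-862/1923, b=Δ4−h4·(2M4+M5)/6=-3249/641
t_q=1/2 → seg 0, τ=1/2; S=-1+-1089/641·τ+0·τ²+255/5128·τ³=-75617/41024

  seg 0: a=-1 b=-1089/641 c=0 d=255/5128
  seg 1: a=-4 b=-1413/1282 c=765/2564 d=1289/5128
  seg 2: a=-3 b=1992/641 c=1158/641 d=-1513/1282
  seg 3: a=1 b=-2454/641 c=-3381/641 d=1989/641
  seg 4: a=-5 b=-3249/641 c=2586/641 d=-862/1923
S(1/2) = -75617/41024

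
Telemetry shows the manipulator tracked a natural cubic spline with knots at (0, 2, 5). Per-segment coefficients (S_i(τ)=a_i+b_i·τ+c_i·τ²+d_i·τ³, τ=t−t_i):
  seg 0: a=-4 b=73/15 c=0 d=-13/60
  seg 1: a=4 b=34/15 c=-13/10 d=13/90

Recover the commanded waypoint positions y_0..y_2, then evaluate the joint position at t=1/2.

y_0 = S_0(0) = a_0 = -4
y_1 = S_1(0) = a_1 = 4
y_2 = S_1(3) = 3
t_q=1/2 is in segment 0 (τ=1/2); S_0(τ)=-51/32

y_0=-4 y_1=4 y_2=3
S(1/2) = -51/32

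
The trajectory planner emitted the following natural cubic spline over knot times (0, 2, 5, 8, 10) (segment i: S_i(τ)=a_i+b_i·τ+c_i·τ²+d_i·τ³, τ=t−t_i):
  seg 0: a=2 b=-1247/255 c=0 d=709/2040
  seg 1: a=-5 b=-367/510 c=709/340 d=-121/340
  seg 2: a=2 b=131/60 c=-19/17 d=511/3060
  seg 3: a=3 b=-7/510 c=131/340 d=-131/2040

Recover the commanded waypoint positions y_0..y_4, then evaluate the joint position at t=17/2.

y_0 = S_0(0) = a_0 = 2
y_1 = S_1(0) = a_1 = -5
y_2 = S_2(0) = a_2 = 2
y_3 = S_3(0) = a_3 = 3
y_4 = S_3(2) = 4
t_q=17/2 is in segment 3 (τ=1/2); S_3(τ)=16763/5440

y_0=2 y_1=-5 y_2=2 y_3=3 y_4=4
S(17/2) = 16763/5440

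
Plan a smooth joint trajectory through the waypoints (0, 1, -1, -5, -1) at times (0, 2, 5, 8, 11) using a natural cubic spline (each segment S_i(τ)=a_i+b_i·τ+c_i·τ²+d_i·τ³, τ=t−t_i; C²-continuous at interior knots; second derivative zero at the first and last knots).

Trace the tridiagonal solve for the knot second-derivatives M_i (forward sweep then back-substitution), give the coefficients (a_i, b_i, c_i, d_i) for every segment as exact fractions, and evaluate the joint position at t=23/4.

Δ: Δ0=1/2, Δ1=-2/3, Δ2=-4/3, Δ3=4/3
row 1: diag=10, rhs=-7; c'=3/10, d'=-7/10
row 2: denom=12−3·3/10=111/10; d'=(-4−3·-7/10)/(111/10)=-19/111
row 3: denom=12−3·10/37=414/37; d'=(16−3·-19/111)/(414/37)=611/414
back: M3=611/414
back: M2=-19/111−10/37·611/414=-118/207
back: M1=-7/10−3/10·-118/207=-73/138
M: M0=0, M1=-73/138, M2=-118/207, M3=611/414, M4=0
seg 0: a=0, c=M0/2=0, d=(M1−M0)/(6·2)=-73/1656, b=Δ0−h0·(2M0+M1)/6=140/207
seg 1: a=1, c=M1/2=-73/276, d=(M2−M1)/(6·3)=-17/7452, b=Δ1−h1·(2M1+M2)/6=61/414
seg 2: a=-1, c=M2/2=-59/207, d=(M3−M2)/(6·3)=847/7452, b=Δ2−h2·(2M2+M3)/6=-1243/828
seg 3: a=-5, c=M3/2=611/828, d=(M4−M3)/(6·3)=-611/7452, b=Δ3−h3·(2M3+M4)/6=-59/414
t_q=23/4 → seg 2, τ=3/4; S=-1+-1243/828·τ+-59/207·τ²+847/7452·τ³=-573/256

  seg 0: a=0 b=140/207 c=0 d=-73/1656
  seg 1: a=1 b=61/414 c=-73/276 d=-17/7452
  seg 2: a=-1 b=-1243/828 c=-59/207 d=847/7452
  seg 3: a=-5 b=-59/414 c=611/828 d=-611/7452
S(23/4) = -573/256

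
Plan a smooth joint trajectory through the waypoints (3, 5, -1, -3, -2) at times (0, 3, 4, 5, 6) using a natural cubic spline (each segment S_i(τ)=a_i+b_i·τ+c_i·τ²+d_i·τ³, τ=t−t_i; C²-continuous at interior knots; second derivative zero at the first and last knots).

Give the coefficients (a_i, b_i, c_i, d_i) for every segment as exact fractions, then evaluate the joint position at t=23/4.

Δ: Δ0=2/3, Δ1=-6, Δ2=-2, Δ3=1
row 1: diag=8, rhs=-40; c'=1/8, d'=-5
row 2: denom=4−1·1/8=31/8; d'=(24−1·-5)/(31/8)=232/31
row 3: denom=4−1·8/31=116/31; d'=(18−1·232/31)/(116/31)=163/58
back: M3=163/58
back: M2=232/31−8/31·163/58=196/29
back: M1=-5−1/8·196/29=-339/58
M: M0=0, M1=-339/58, M2=196/29, M3=163/58, M4=0
seg 0: a=3, c=M0/2=0, d=(M1−M0)/(6·3)=-113/348, b=Δ0−h0·(2M0+M1)/6=1249/348
seg 1: a=5, c=M1/2=-339/116, d=(M2−M1)/(6·1)=731/348, b=Δ1−h1·(2M1+M2)/6=-901/174
seg 2: a=-1, c=M2/2=98/29, d=(M3−M2)/(6·1)=-229/348, b=Δ2−h2·(2M2+M3)/6=-1643/348
seg 3: a=-3, c=M3/2=163/116, d=(M4−M3)/(6·1)=-163/348, b=Δ3−h3·(2M3+M4)/6=11/174
t_q=23/4 → seg 3, τ=3/4; S=-3+11/174·τ+163/116·τ²+-163/348·τ³=-17519/7424

  seg 0: a=3 b=1249/348 c=0 d=-113/348
  seg 1: a=5 b=-901/174 c=-339/116 d=731/348
  seg 2: a=-1 b=-1643/348 c=98/29 d=-229/348
  seg 3: a=-3 b=11/174 c=163/116 d=-163/348
S(23/4) = -17519/7424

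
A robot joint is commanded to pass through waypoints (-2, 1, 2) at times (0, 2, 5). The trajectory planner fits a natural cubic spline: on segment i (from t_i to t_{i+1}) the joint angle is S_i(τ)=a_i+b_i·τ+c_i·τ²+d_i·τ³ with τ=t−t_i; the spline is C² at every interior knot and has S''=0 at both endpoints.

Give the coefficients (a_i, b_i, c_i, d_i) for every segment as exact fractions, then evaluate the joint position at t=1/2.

  seg 0: a=-2 b=26/15 c=0 d=-7/120
  seg 1: a=1 b=31/30 c=-7/20 d=7/180
S(1/2) = -73/64

Δ: Δ0=3/2, Δ1=1/3
row 1: diag=10, rhs=-7; c'=3/10, d'=-7/10
back: M1=-7/10
M: M0=0, M1=-7/10, M2=0
seg 0: a=-2, c=M0/2=0, d=(M1−M0)/(6·2)=-7/120, b=Δ0−h0·(2M0+M1)/6=26/15
seg 1: a=1, c=M1/2=-7/20, d=(M2−M1)/(6·3)=7/180, b=Δ1−h1·(2M1+M2)/6=31/30
t_q=1/2 → seg 0, τ=1/2; S=-2+26/15·τ+0·τ²+-7/120·τ³=-73/64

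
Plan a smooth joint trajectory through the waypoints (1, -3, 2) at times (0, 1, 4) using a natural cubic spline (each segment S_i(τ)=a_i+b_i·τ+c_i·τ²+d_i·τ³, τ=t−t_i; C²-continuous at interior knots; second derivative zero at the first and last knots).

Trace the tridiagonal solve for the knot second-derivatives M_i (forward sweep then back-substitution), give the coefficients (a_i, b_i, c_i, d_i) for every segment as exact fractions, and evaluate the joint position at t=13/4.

Δ: Δ0=-4, Δ1=5/3
row 1: diag=8, rhs=34; c'=3/8, d'=17/4
back: M1=17/4
M: M0=0, M1=17/4, M2=0
seg 0: a=1, c=M0/2=0, d=(M1−M0)/(6·1)=17/24, b=Δ0−h0·(2M0+M1)/6=-113/24
seg 1: a=-3, c=M1/2=17/8, d=(M2−M1)/(6·3)=-17/72, b=Δ1−h1·(2M1+M2)/6=-31/12
t_q=13/4 → seg 1, τ=9/4; S=-3+-31/12·τ+17/8·τ²+-17/72·τ³=-381/512

  seg 0: a=1 b=-113/24 c=0 d=17/24
  seg 1: a=-3 b=-31/12 c=17/8 d=-17/72
S(13/4) = -381/512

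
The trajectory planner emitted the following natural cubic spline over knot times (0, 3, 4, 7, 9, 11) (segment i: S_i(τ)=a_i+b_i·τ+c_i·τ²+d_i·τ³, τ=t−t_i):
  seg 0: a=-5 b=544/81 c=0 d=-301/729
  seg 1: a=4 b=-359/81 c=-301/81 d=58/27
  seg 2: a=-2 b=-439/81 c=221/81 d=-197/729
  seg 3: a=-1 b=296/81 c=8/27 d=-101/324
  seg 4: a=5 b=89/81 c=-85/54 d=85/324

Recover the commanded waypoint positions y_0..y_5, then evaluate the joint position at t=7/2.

y_0=-5 y_1=4 y_2=-2 y_3=-1 y_4=5 y_5=3
S(7/2) = 91/81

y_0 = S_0(0) = a_0 = -5
y_1 = S_1(0) = a_1 = 4
y_2 = S_2(0) = a_2 = -2
y_3 = S_3(0) = a_3 = -1
y_4 = S_4(0) = a_4 = 5
y_5 = S_4(2) = 3
t_q=7/2 is in segment 1 (τ=1/2); S_1(τ)=91/81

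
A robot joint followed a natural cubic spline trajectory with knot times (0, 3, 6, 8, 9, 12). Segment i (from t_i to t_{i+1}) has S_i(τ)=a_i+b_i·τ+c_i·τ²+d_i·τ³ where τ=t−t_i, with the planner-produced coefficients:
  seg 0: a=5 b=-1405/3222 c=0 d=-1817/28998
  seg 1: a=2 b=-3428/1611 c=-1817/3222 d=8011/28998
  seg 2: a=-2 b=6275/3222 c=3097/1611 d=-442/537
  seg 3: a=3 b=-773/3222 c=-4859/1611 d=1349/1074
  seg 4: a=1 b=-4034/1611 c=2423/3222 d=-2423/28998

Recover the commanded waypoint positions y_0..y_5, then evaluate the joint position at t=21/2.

y_0=5 y_1=2 y_2=-2 y_3=3 y_4=1 y_5=-2
S(21/2) = -3855/2864

y_0 = S_0(0) = a_0 = 5
y_1 = S_1(0) = a_1 = 2
y_2 = S_2(0) = a_2 = -2
y_3 = S_3(0) = a_3 = 3
y_4 = S_4(0) = a_4 = 1
y_5 = S_4(3) = -2
t_q=21/2 is in segment 4 (τ=3/2); S_4(τ)=-3855/2864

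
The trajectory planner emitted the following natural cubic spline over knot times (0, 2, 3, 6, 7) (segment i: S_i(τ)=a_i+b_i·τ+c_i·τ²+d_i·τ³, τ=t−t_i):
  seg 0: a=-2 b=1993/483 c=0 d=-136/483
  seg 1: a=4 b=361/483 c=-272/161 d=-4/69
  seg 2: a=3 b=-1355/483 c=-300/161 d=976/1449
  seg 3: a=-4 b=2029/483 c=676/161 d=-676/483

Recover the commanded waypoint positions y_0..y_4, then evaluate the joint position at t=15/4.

y_0 = S_0(0) = a_0 = -2
y_1 = S_1(0) = a_1 = 4
y_2 = S_2(0) = a_2 = 3
y_3 = S_3(0) = a_3 = -4
y_4 = S_3(1) = 3
t_q=15/4 is in segment 2 (τ=3/4); S_2(τ)=85/644

y_0=-2 y_1=4 y_2=3 y_3=-4 y_4=3
S(15/4) = 85/644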